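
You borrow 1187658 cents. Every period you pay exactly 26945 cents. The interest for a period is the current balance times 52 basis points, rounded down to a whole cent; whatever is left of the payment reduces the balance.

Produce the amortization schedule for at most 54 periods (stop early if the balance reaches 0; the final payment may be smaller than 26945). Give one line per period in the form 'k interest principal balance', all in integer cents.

1 6175 20770 1166888
2 6067 20878 1146010
3 5959 20986 1125024
4 5850 21095 1103929
5 5740 21205 1082724
6 5630 21315 1061409
7 5519 21426 1039983
8 5407 21538 1018445
9 5295 21650 996795
10 5183 21762 975033
11 5070 21875 953158
12 4956 21989 931169
13 4842 22103 909066
14 4727 22218 886848
15 4611 22334 864514
16 4495 22450 842064
17 4378 22567 819497
18 4261 22684 796813
19 4143 22802 774011
20 4024 22921 751090
21 3905 23040 728050
22 3785 23160 704890
23 3665 23280 681610
24 3544 23401 658209
25 3422 23523 634686
26 3300 23645 611041
27 3177 23768 587273
28 3053 23892 563381
29 2929 24016 539365
30 2804 24141 515224
31 2679 24266 490958
32 2552 24393 466565
33 2426 24519 442046
34 2298 24647 417399
35 2170 24775 392624
36 2041 24904 367720
37 1912 25033 342687
38 1781 25164 317523
39 1651 25294 292229
40 1519 25426 266803
41 1387 25558 241245
42 1254 25691 215554
43 1120 25825 189729
44 986 25959 163770
45 851 26094 137676
46 715 26230 111446
47 579 26366 85080
48 442 26503 58577
49 304 26641 31936
50 166 26779 5157
51 26 5157 0

1. interest=⌊1187658·52/10000⌋=6175; principal=26945-6175=20770; balance=1187658-20770=1166888
2. interest=⌊1166888·52/10000⌋=6067; principal=26945-6067=20878; balance=1166888-20878=1146010
3. interest=⌊1146010·52/10000⌋=5959; principal=26945-5959=20986; balance=1146010-20986=1125024
4. interest=⌊1125024·52/10000⌋=5850; principal=26945-5850=21095; balance=1125024-21095=1103929
5. interest=⌊1103929·52/10000⌋=5740; principal=26945-5740=21205; balance=1103929-21205=1082724
6. interest=⌊1082724·52/10000⌋=5630; principal=26945-5630=21315; balance=1082724-21315=1061409
7. interest=⌊1061409·52/10000⌋=5519; principal=26945-5519=21426; balance=1061409-21426=1039983
8. interest=⌊1039983·52/10000⌋=5407; principal=26945-5407=21538; balance=1039983-21538=1018445
9. interest=⌊1018445·52/10000⌋=5295; principal=26945-5295=21650; balance=1018445-21650=996795
10. interest=⌊996795·52/10000⌋=5183; principal=26945-5183=21762; balance=996795-21762=975033
11. interest=⌊975033·52/10000⌋=5070; principal=26945-5070=21875; balance=975033-21875=953158
12. interest=⌊953158·52/10000⌋=4956; principal=26945-4956=21989; balance=953158-21989=931169
13. interest=⌊931169·52/10000⌋=4842; principal=26945-4842=22103; balance=931169-22103=909066
14. interest=⌊909066·52/10000⌋=4727; principal=26945-4727=22218; balance=909066-22218=886848
15. interest=⌊886848·52/10000⌋=4611; principal=26945-4611=22334; balance=886848-22334=864514
16. interest=⌊864514·52/10000⌋=4495; principal=26945-4495=22450; balance=864514-22450=842064
17. interest=⌊842064·52/10000⌋=4378; principal=26945-4378=22567; balance=842064-22567=819497
18. interest=⌊819497·52/10000⌋=4261; principal=26945-4261=22684; balance=819497-22684=796813
19. interest=⌊796813·52/10000⌋=4143; principal=26945-4143=22802; balance=796813-22802=774011
20. interest=⌊774011·52/10000⌋=4024; principal=26945-4024=22921; balance=774011-22921=751090
21. interest=⌊751090·52/10000⌋=3905; principal=26945-3905=23040; balance=751090-23040=728050
22. interest=⌊728050·52/10000⌋=3785; principal=26945-3785=23160; balance=728050-23160=704890
23. interest=⌊704890·52/10000⌋=3665; principal=26945-3665=23280; balance=704890-23280=681610
24. interest=⌊681610·52/10000⌋=3544; principal=26945-3544=23401; balance=681610-23401=658209
25. interest=⌊658209·52/10000⌋=3422; principal=26945-3422=23523; balance=658209-23523=634686
26. interest=⌊634686·52/10000⌋=3300; principal=26945-3300=23645; balance=634686-23645=611041
27. interest=⌊611041·52/10000⌋=3177; principal=26945-3177=23768; balance=611041-23768=587273
28. interest=⌊587273·52/10000⌋=3053; principal=26945-3053=23892; balance=587273-23892=563381
29. interest=⌊563381·52/10000⌋=2929; principal=26945-2929=24016; balance=563381-24016=539365
30. interest=⌊539365·52/10000⌋=2804; principal=26945-2804=24141; balance=539365-24141=515224
31. interest=⌊515224·52/10000⌋=2679; principal=26945-2679=24266; balance=515224-24266=490958
32. interest=⌊490958·52/10000⌋=2552; principal=26945-2552=24393; balance=490958-24393=466565
33. interest=⌊466565·52/10000⌋=2426; principal=26945-2426=24519; balance=466565-24519=442046
34. interest=⌊442046·52/10000⌋=2298; principal=26945-2298=24647; balance=442046-24647=417399
35. interest=⌊417399·52/10000⌋=2170; principal=26945-2170=24775; balance=417399-24775=392624
36. interest=⌊392624·52/10000⌋=2041; principal=26945-2041=24904; balance=392624-24904=367720
37. interest=⌊367720·52/10000⌋=1912; principal=26945-1912=25033; balance=367720-25033=342687
38. interest=⌊342687·52/10000⌋=1781; principal=26945-1781=25164; balance=342687-25164=317523
39. interest=⌊317523·52/10000⌋=1651; principal=26945-1651=25294; balance=317523-25294=292229
40. interest=⌊292229·52/10000⌋=1519; principal=26945-1519=25426; balance=292229-25426=266803
41. interest=⌊266803·52/10000⌋=1387; principal=26945-1387=25558; balance=266803-25558=241245
42. interest=⌊241245·52/10000⌋=1254; principal=26945-1254=25691; balance=241245-25691=215554
43. interest=⌊215554·52/10000⌋=1120; principal=26945-1120=25825; balance=215554-25825=189729
44. interest=⌊189729·52/10000⌋=986; principal=26945-986=25959; balance=189729-25959=163770
45. interest=⌊163770·52/10000⌋=851; principal=26945-851=26094; balance=163770-26094=137676
46. interest=⌊137676·52/10000⌋=715; principal=26945-715=26230; balance=137676-26230=111446
47. interest=⌊111446·52/10000⌋=579; principal=26945-579=26366; balance=111446-26366=85080
48. interest=⌊85080·52/10000⌋=442; principal=26945-442=26503; balance=85080-26503=58577
49. interest=⌊58577·52/10000⌋=304; principal=26945-304=26641; balance=58577-26641=31936
50. interest=⌊31936·52/10000⌋=166; principal=26945-166=26779; balance=31936-26779=5157
51. interest=⌊5157·52/10000⌋=26; principal=min(26945-26,5157)=5157; balance=5157-5157=0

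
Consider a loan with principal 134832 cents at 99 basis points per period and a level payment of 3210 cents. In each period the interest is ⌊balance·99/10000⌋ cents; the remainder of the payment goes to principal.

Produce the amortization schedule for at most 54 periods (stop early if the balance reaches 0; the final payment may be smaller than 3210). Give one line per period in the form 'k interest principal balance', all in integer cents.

1 1334 1876 132956
2 1316 1894 131062
3 1297 1913 129149
4 1278 1932 127217
5 1259 1951 125266
6 1240 1970 123296
7 1220 1990 121306
8 1200 2010 119296
9 1181 2029 117267
10 1160 2050 115217
11 1140 2070 113147
12 1120 2090 111057
13 1099 2111 108946
14 1078 2132 106814
15 1057 2153 104661
16 1036 2174 102487
17 1014 2196 100291
18 992 2218 98073
19 970 2240 95833
20 948 2262 93571
21 926 2284 91287
22 903 2307 88980
23 880 2330 86650
24 857 2353 84297
25 834 2376 81921
26 811 2399 79522
27 787 2423 77099
28 763 2447 74652
29 739 2471 72181
30 714 2496 69685
31 689 2521 67164
32 664 2546 64618
33 639 2571 62047
34 614 2596 59451
35 588 2622 56829
36 562 2648 54181
37 536 2674 51507
38 509 2701 48806
39 483 2727 46079
40 456 2754 43325
41 428 2782 40543
42 401 2809 37734
43 373 2837 34897
44 345 2865 32032
45 317 2893 29139
46 288 2922 26217
47 259 2951 23266
48 230 2980 20286
49 200 3010 17276
50 171 3039 14237
51 140 3070 11167
52 110 3100 8067
53 79 3131 4936
54 48 3162 1774

1. interest=⌊134832·99/10000⌋=1334; principal=3210-1334=1876; balance=134832-1876=132956
2. interest=⌊132956·99/10000⌋=1316; principal=3210-1316=1894; balance=132956-1894=131062
3. interest=⌊131062·99/10000⌋=1297; principal=3210-1297=1913; balance=131062-1913=129149
4. interest=⌊129149·99/10000⌋=1278; principal=3210-1278=1932; balance=129149-1932=127217
5. interest=⌊127217·99/10000⌋=1259; principal=3210-1259=1951; balance=127217-1951=125266
6. interest=⌊125266·99/10000⌋=1240; principal=3210-1240=1970; balance=125266-1970=123296
7. interest=⌊123296·99/10000⌋=1220; principal=3210-1220=1990; balance=123296-1990=121306
8. interest=⌊121306·99/10000⌋=1200; principal=3210-1200=2010; balance=121306-2010=119296
9. interest=⌊119296·99/10000⌋=1181; principal=3210-1181=2029; balance=119296-2029=117267
10. interest=⌊117267·99/10000⌋=1160; principal=3210-1160=2050; balance=117267-2050=115217
11. interest=⌊115217·99/10000⌋=1140; principal=3210-1140=2070; balance=115217-2070=113147
12. interest=⌊113147·99/10000⌋=1120; principal=3210-1120=2090; balance=113147-2090=111057
13. interest=⌊111057·99/10000⌋=1099; principal=3210-1099=2111; balance=111057-2111=108946
14. interest=⌊108946·99/10000⌋=1078; principal=3210-1078=2132; balance=108946-2132=106814
15. interest=⌊106814·99/10000⌋=1057; principal=3210-1057=2153; balance=106814-2153=104661
16. interest=⌊104661·99/10000⌋=1036; principal=3210-1036=2174; balance=104661-2174=102487
17. interest=⌊102487·99/10000⌋=1014; principal=3210-1014=2196; balance=102487-2196=100291
18. interest=⌊100291·99/10000⌋=992; principal=3210-992=2218; balance=100291-2218=98073
19. interest=⌊98073·99/10000⌋=970; principal=3210-970=2240; balance=98073-2240=95833
20. interest=⌊95833·99/10000⌋=948; principal=3210-948=2262; balance=95833-2262=93571
21. interest=⌊93571·99/10000⌋=926; principal=3210-926=2284; balance=93571-2284=91287
22. interest=⌊91287·99/10000⌋=903; principal=3210-903=2307; balance=91287-2307=88980
23. interest=⌊88980·99/10000⌋=880; principal=3210-880=2330; balance=88980-2330=86650
24. interest=⌊86650·99/10000⌋=857; principal=3210-857=2353; balance=86650-2353=84297
25. interest=⌊84297·99/10000⌋=834; principal=3210-834=2376; balance=84297-2376=81921
26. interest=⌊81921·99/10000⌋=811; principal=3210-811=2399; balance=81921-2399=79522
27. interest=⌊79522·99/10000⌋=787; principal=3210-787=2423; balance=79522-2423=77099
28. interest=⌊77099·99/10000⌋=763; principal=3210-763=2447; balance=77099-2447=74652
29. interest=⌊74652·99/10000⌋=739; principal=3210-739=2471; balance=74652-2471=72181
30. interest=⌊72181·99/10000⌋=714; principal=3210-714=2496; balance=72181-2496=69685
31. interest=⌊69685·99/10000⌋=689; principal=3210-689=2521; balance=69685-2521=67164
32. interest=⌊67164·99/10000⌋=664; principal=3210-664=2546; balance=67164-2546=64618
33. interest=⌊64618·99/10000⌋=639; principal=3210-639=2571; balance=64618-2571=62047
34. interest=⌊62047·99/10000⌋=614; principal=3210-614=2596; balance=62047-2596=59451
35. interest=⌊59451·99/10000⌋=588; principal=3210-588=2622; balance=59451-2622=56829
36. interest=⌊56829·99/10000⌋=562; principal=3210-562=2648; balance=56829-2648=54181
37. interest=⌊54181·99/10000⌋=536; principal=3210-536=2674; balance=54181-2674=51507
38. interest=⌊51507·99/10000⌋=509; principal=3210-509=2701; balance=51507-2701=48806
39. interest=⌊48806·99/10000⌋=483; principal=3210-483=2727; balance=48806-2727=46079
40. interest=⌊46079·99/10000⌋=456; principal=3210-456=2754; balance=46079-2754=43325
41. interest=⌊43325·99/10000⌋=428; principal=3210-428=2782; balance=43325-2782=40543
42. interest=⌊40543·99/10000⌋=401; principal=3210-401=2809; balance=40543-2809=37734
43. interest=⌊37734·99/10000⌋=373; principal=3210-373=2837; balance=37734-2837=34897
44. interest=⌊34897·99/10000⌋=345; principal=3210-345=2865; balance=34897-2865=32032
45. interest=⌊32032·99/10000⌋=317; principal=3210-317=2893; balance=32032-2893=29139
46. interest=⌊29139·99/10000⌋=288; principal=3210-288=2922; balance=29139-2922=26217
47. interest=⌊26217·99/10000⌋=259; principal=3210-259=2951; balance=26217-2951=23266
48. interest=⌊23266·99/10000⌋=230; principal=3210-230=2980; balance=23266-2980=20286
49. interest=⌊20286·99/10000⌋=200; principal=3210-200=3010; balance=20286-3010=17276
50. interest=⌊17276·99/10000⌋=171; principal=3210-171=3039; balance=17276-3039=14237
51. interest=⌊14237·99/10000⌋=140; principal=3210-140=3070; balance=14237-3070=11167
52. interest=⌊11167·99/10000⌋=110; principal=3210-110=3100; balance=11167-3100=8067
53. interest=⌊8067·99/10000⌋=79; principal=3210-79=3131; balance=8067-3131=4936
54. interest=⌊4936·99/10000⌋=48; principal=3210-48=3162; balance=4936-3162=1774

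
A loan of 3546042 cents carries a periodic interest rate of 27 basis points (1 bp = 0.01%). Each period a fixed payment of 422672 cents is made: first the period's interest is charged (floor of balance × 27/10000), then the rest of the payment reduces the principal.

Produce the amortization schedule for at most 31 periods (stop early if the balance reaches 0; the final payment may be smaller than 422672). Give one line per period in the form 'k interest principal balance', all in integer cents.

1 9574 413098 3132944
2 8458 414214 2718730
3 7340 415332 2303398
4 6219 416453 1886945
5 5094 417578 1469367
6 3967 418705 1050662
7 2836 419836 630826
8 1703 420969 209857
9 566 209857 0

1. interest=⌊3546042·27/10000⌋=9574; principal=422672-9574=413098; balance=3546042-413098=3132944
2. interest=⌊3132944·27/10000⌋=8458; principal=422672-8458=414214; balance=3132944-414214=2718730
3. interest=⌊2718730·27/10000⌋=7340; principal=422672-7340=415332; balance=2718730-415332=2303398
4. interest=⌊2303398·27/10000⌋=6219; principal=422672-6219=416453; balance=2303398-416453=1886945
5. interest=⌊1886945·27/10000⌋=5094; principal=422672-5094=417578; balance=1886945-417578=1469367
6. interest=⌊1469367·27/10000⌋=3967; principal=422672-3967=418705; balance=1469367-418705=1050662
7. interest=⌊1050662·27/10000⌋=2836; principal=422672-2836=419836; balance=1050662-419836=630826
8. interest=⌊630826·27/10000⌋=1703; principal=422672-1703=420969; balance=630826-420969=209857
9. interest=⌊209857·27/10000⌋=566; principal=min(422672-566,209857)=209857; balance=209857-209857=0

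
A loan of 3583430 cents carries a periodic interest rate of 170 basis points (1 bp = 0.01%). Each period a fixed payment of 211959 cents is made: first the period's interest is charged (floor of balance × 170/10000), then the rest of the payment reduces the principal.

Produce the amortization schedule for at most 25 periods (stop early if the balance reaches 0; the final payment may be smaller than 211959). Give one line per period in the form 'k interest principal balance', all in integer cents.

1. interest=⌊3583430·170/10000⌋=60918; principal=211959-60918=151041; balance=3583430-151041=3432389
2. interest=⌊3432389·170/10000⌋=58350; principal=211959-58350=153609; balance=3432389-153609=3278780
3. interest=⌊3278780·170/10000⌋=55739; principal=211959-55739=156220; balance=3278780-156220=3122560
4. interest=⌊3122560·170/10000⌋=53083; principal=211959-53083=158876; balance=3122560-158876=2963684
5. interest=⌊2963684·170/10000⌋=50382; principal=211959-50382=161577; balance=2963684-161577=2802107
6. interest=⌊2802107·170/10000⌋=47635; principal=211959-47635=164324; balance=2802107-164324=2637783
7. interest=⌊2637783·170/10000⌋=44842; principal=211959-44842=167117; balance=2637783-167117=2470666
8. interest=⌊2470666·170/10000⌋=42001; principal=211959-42001=169958; balance=2470666-169958=2300708
9. interest=⌊2300708·170/10000⌋=39112; principal=211959-39112=172847; balance=2300708-172847=2127861
10. interest=⌊2127861·170/10000⌋=36173; principal=211959-36173=175786; balance=2127861-175786=1952075
11. interest=⌊1952075·170/10000⌋=33185; principal=211959-33185=178774; balance=1952075-178774=1773301
12. interest=⌊1773301·170/10000⌋=30146; principal=211959-30146=181813; balance=1773301-181813=1591488
13. interest=⌊1591488·170/10000⌋=27055; principal=211959-27055=184904; balance=1591488-184904=1406584
14. interest=⌊1406584·170/10000⌋=23911; principal=211959-23911=188048; balance=1406584-188048=1218536
15. interest=⌊1218536·170/10000⌋=20715; principal=211959-20715=191244; balance=1218536-191244=1027292
16. interest=⌊1027292·170/10000⌋=17463; principal=211959-17463=194496; balance=1027292-194496=832796
17. interest=⌊832796·170/10000⌋=14157; principal=211959-14157=197802; balance=832796-197802=634994
18. interest=⌊634994·170/10000⌋=10794; principal=211959-10794=201165; balance=634994-201165=433829
19. interest=⌊433829·170/10000⌋=7375; principal=211959-7375=204584; balance=433829-204584=229245
20. interest=⌊229245·170/10000⌋=3897; principal=211959-3897=208062; balance=229245-208062=21183
21. interest=⌊21183·170/10000⌋=360; principal=min(211959-360,21183)=21183; balance=21183-21183=0

1 60918 151041 3432389
2 58350 153609 3278780
3 55739 156220 3122560
4 53083 158876 2963684
5 50382 161577 2802107
6 47635 164324 2637783
7 44842 167117 2470666
8 42001 169958 2300708
9 39112 172847 2127861
10 36173 175786 1952075
11 33185 178774 1773301
12 30146 181813 1591488
13 27055 184904 1406584
14 23911 188048 1218536
15 20715 191244 1027292
16 17463 194496 832796
17 14157 197802 634994
18 10794 201165 433829
19 7375 204584 229245
20 3897 208062 21183
21 360 21183 0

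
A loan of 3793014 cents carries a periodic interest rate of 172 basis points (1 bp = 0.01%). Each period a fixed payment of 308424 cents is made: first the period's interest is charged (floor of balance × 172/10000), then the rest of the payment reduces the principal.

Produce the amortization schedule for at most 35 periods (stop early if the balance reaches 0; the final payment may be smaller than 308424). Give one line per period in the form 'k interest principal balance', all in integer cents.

1. interest=⌊3793014·172/10000⌋=65239; principal=308424-65239=243185; balance=3793014-243185=3549829
2. interest=⌊3549829·172/10000⌋=61057; principal=308424-61057=247367; balance=3549829-247367=3302462
3. interest=⌊3302462·172/10000⌋=56802; principal=308424-56802=251622; balance=3302462-251622=3050840
4. interest=⌊3050840·172/10000⌋=52474; principal=308424-52474=255950; balance=3050840-255950=2794890
5. interest=⌊2794890·172/10000⌋=48072; principal=308424-48072=260352; balance=2794890-260352=2534538
6. interest=⌊2534538·172/10000⌋=43594; principal=308424-43594=264830; balance=2534538-264830=2269708
7. interest=⌊2269708·172/10000⌋=39038; principal=308424-39038=269386; balance=2269708-269386=2000322
8. interest=⌊2000322·172/10000⌋=34405; principal=308424-34405=274019; balance=2000322-274019=1726303
9. interest=⌊1726303·172/10000⌋=29692; principal=308424-29692=278732; balance=1726303-278732=1447571
10. interest=⌊1447571·172/10000⌋=24898; principal=308424-24898=283526; balance=1447571-283526=1164045
11. interest=⌊1164045·172/10000⌋=20021; principal=308424-20021=288403; balance=1164045-288403=875642
12. interest=⌊875642·172/10000⌋=15061; principal=308424-15061=293363; balance=875642-293363=582279
13. interest=⌊582279·172/10000⌋=10015; principal=308424-10015=298409; balance=582279-298409=283870
14. interest=⌊283870·172/10000⌋=4882; principal=min(308424-4882,283870)=283870; balance=283870-283870=0

1 65239 243185 3549829
2 61057 247367 3302462
3 56802 251622 3050840
4 52474 255950 2794890
5 48072 260352 2534538
6 43594 264830 2269708
7 39038 269386 2000322
8 34405 274019 1726303
9 29692 278732 1447571
10 24898 283526 1164045
11 20021 288403 875642
12 15061 293363 582279
13 10015 298409 283870
14 4882 283870 0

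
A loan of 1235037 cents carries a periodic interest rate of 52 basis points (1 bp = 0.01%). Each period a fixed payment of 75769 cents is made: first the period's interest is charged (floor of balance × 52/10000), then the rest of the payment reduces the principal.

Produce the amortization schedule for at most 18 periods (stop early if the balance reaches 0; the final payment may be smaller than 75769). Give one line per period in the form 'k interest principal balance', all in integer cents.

1. interest=⌊1235037·52/10000⌋=6422; principal=75769-6422=69347; balance=1235037-69347=1165690
2. interest=⌊1165690·52/10000⌋=6061; principal=75769-6061=69708; balance=1165690-69708=1095982
3. interest=⌊1095982·52/10000⌋=5699; principal=75769-5699=70070; balance=1095982-70070=1025912
4. interest=⌊1025912·52/10000⌋=5334; principal=75769-5334=70435; balance=1025912-70435=955477
5. interest=⌊955477·52/10000⌋=4968; principal=75769-4968=70801; balance=955477-70801=884676
6. interest=⌊884676·52/10000⌋=4600; principal=75769-4600=71169; balance=884676-71169=813507
7. interest=⌊813507·52/10000⌋=4230; principal=75769-4230=71539; balance=813507-71539=741968
8. interest=⌊741968·52/10000⌋=3858; principal=75769-3858=71911; balance=741968-71911=670057
9. interest=⌊670057·52/10000⌋=3484; principal=75769-3484=72285; balance=670057-72285=597772
10. interest=⌊597772·52/10000⌋=3108; principal=75769-3108=72661; balance=597772-72661=525111
11. interest=⌊525111·52/10000⌋=2730; principal=75769-2730=73039; balance=525111-73039=452072
12. interest=⌊452072·52/10000⌋=2350; principal=75769-2350=73419; balance=452072-73419=378653
13. interest=⌊378653·52/10000⌋=1968; principal=75769-1968=73801; balance=378653-73801=304852
14. interest=⌊304852·52/10000⌋=1585; principal=75769-1585=74184; balance=304852-74184=230668
15. interest=⌊230668·52/10000⌋=1199; principal=75769-1199=74570; balance=230668-74570=156098
16. interest=⌊156098·52/10000⌋=811; principal=75769-811=74958; balance=156098-74958=81140
17. interest=⌊81140·52/10000⌋=421; principal=75769-421=75348; balance=81140-75348=5792
18. interest=⌊5792·52/10000⌋=30; principal=min(75769-30,5792)=5792; balance=5792-5792=0

1 6422 69347 1165690
2 6061 69708 1095982
3 5699 70070 1025912
4 5334 70435 955477
5 4968 70801 884676
6 4600 71169 813507
7 4230 71539 741968
8 3858 71911 670057
9 3484 72285 597772
10 3108 72661 525111
11 2730 73039 452072
12 2350 73419 378653
13 1968 73801 304852
14 1585 74184 230668
15 1199 74570 156098
16 811 74958 81140
17 421 75348 5792
18 30 5792 0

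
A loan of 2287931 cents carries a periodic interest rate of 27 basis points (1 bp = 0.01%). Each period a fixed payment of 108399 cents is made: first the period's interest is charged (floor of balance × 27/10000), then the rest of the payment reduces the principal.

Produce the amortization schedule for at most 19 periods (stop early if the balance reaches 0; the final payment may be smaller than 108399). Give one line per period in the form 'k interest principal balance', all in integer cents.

1. interest=⌊2287931·27/10000⌋=6177; principal=108399-6177=102222; balance=2287931-102222=2185709
2. interest=⌊2185709·27/10000⌋=5901; principal=108399-5901=102498; balance=2185709-102498=2083211
3. interest=⌊2083211·27/10000⌋=5624; principal=108399-5624=102775; balance=2083211-102775=1980436
4. interest=⌊1980436·27/10000⌋=5347; principal=108399-5347=103052; balance=1980436-103052=1877384
5. interest=⌊1877384·27/10000⌋=5068; principal=108399-5068=103331; balance=1877384-103331=1774053
6. interest=⌊1774053·27/10000⌋=4789; principal=108399-4789=103610; balance=1774053-103610=1670443
7. interest=⌊1670443·27/10000⌋=4510; principal=108399-4510=103889; balance=1670443-103889=1566554
8. interest=⌊1566554·27/10000⌋=4229; principal=108399-4229=104170; balance=1566554-104170=1462384
9. interest=⌊1462384·27/10000⌋=3948; principal=108399-3948=104451; balance=1462384-104451=1357933
10. interest=⌊1357933·27/10000⌋=3666; principal=108399-3666=104733; balance=1357933-104733=1253200
11. interest=⌊1253200·27/10000⌋=3383; principal=108399-3383=105016; balance=1253200-105016=1148184
12. interest=⌊1148184·27/10000⌋=3100; principal=108399-3100=105299; balance=1148184-105299=1042885
13. interest=⌊1042885·27/10000⌋=2815; principal=108399-2815=105584; balance=1042885-105584=937301
14. interest=⌊937301·27/10000⌋=2530; principal=108399-2530=105869; balance=937301-105869=831432
15. interest=⌊831432·27/10000⌋=2244; principal=108399-2244=106155; balance=831432-106155=725277
16. interest=⌊725277·27/10000⌋=1958; principal=108399-1958=106441; balance=725277-106441=618836
17. interest=⌊618836·27/10000⌋=1670; principal=108399-1670=106729; balance=618836-106729=512107
18. interest=⌊512107·27/10000⌋=1382; principal=108399-1382=107017; balance=512107-107017=405090
19. interest=⌊405090·27/10000⌋=1093; principal=108399-1093=107306; balance=405090-107306=297784

1 6177 102222 2185709
2 5901 102498 2083211
3 5624 102775 1980436
4 5347 103052 1877384
5 5068 103331 1774053
6 4789 103610 1670443
7 4510 103889 1566554
8 4229 104170 1462384
9 3948 104451 1357933
10 3666 104733 1253200
11 3383 105016 1148184
12 3100 105299 1042885
13 2815 105584 937301
14 2530 105869 831432
15 2244 106155 725277
16 1958 106441 618836
17 1670 106729 512107
18 1382 107017 405090
19 1093 107306 297784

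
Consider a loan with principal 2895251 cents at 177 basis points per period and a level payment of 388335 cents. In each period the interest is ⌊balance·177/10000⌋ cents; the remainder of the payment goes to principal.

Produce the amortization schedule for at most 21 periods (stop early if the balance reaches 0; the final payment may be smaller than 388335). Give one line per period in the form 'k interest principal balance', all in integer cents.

1 51245 337090 2558161
2 45279 343056 2215105
3 39207 349128 1865977
4 33027 355308 1510669
5 26738 361597 1149072
6 20338 367997 781075
7 13825 374510 406565
8 7196 381139 25426
9 450 25426 0

1. interest=⌊2895251·177/10000⌋=51245; principal=388335-51245=337090; balance=2895251-337090=2558161
2. interest=⌊2558161·177/10000⌋=45279; principal=388335-45279=343056; balance=2558161-343056=2215105
3. interest=⌊2215105·177/10000⌋=39207; principal=388335-39207=349128; balance=2215105-349128=1865977
4. interest=⌊1865977·177/10000⌋=33027; principal=388335-33027=355308; balance=1865977-355308=1510669
5. interest=⌊1510669·177/10000⌋=26738; principal=388335-26738=361597; balance=1510669-361597=1149072
6. interest=⌊1149072·177/10000⌋=20338; principal=388335-20338=367997; balance=1149072-367997=781075
7. interest=⌊781075·177/10000⌋=13825; principal=388335-13825=374510; balance=781075-374510=406565
8. interest=⌊406565·177/10000⌋=7196; principal=388335-7196=381139; balance=406565-381139=25426
9. interest=⌊25426·177/10000⌋=450; principal=min(388335-450,25426)=25426; balance=25426-25426=0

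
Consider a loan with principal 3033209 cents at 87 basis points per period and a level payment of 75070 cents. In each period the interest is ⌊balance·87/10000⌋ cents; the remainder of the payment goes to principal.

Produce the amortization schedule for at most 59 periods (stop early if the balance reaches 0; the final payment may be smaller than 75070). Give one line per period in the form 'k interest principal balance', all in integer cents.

1. interest=⌊3033209·87/10000⌋=26388; principal=75070-26388=48682; balance=3033209-48682=2984527
2. interest=⌊2984527·87/10000⌋=25965; principal=75070-25965=49105; balance=2984527-49105=2935422
3. interest=⌊2935422·87/10000⌋=25538; principal=75070-25538=49532; balance=2935422-49532=2885890
4. interest=⌊2885890·87/10000⌋=25107; principal=75070-25107=49963; balance=2885890-49963=2835927
5. interest=⌊2835927·87/10000⌋=24672; principal=75070-24672=50398; balance=2835927-50398=2785529
6. interest=⌊2785529·87/10000⌋=24234; principal=75070-24234=50836; balance=2785529-50836=2734693
7. interest=⌊2734693·87/10000⌋=23791; principal=75070-23791=51279; balance=2734693-51279=2683414
8. interest=⌊2683414·87/10000⌋=23345; principal=75070-23345=51725; balance=2683414-51725=2631689
9. interest=⌊2631689·87/10000⌋=22895; principal=75070-22895=52175; balance=2631689-52175=2579514
10. interest=⌊2579514·87/10000⌋=22441; principal=75070-22441=52629; balance=2579514-52629=2526885
11. interest=⌊2526885·87/10000⌋=21983; principal=75070-21983=53087; balance=2526885-53087=2473798
12. interest=⌊2473798·87/10000⌋=21522; principal=75070-21522=53548; balance=2473798-53548=2420250
13. interest=⌊2420250·87/10000⌋=21056; principal=75070-21056=54014; balance=2420250-54014=2366236
14. interest=⌊2366236·87/10000⌋=20586; principal=75070-20586=54484; balance=2366236-54484=2311752
15. interest=⌊2311752·87/10000⌋=20112; principal=75070-20112=54958; balance=2311752-54958=2256794
16. interest=⌊2256794·87/10000⌋=19634; principal=75070-19634=55436; balance=2256794-55436=2201358
17. interest=⌊2201358·87/10000⌋=19151; principal=75070-19151=55919; balance=2201358-55919=2145439
18. interest=⌊2145439·87/10000⌋=18665; principal=75070-18665=56405; balance=2145439-56405=2089034
19. interest=⌊2089034·87/10000⌋=18174; principal=75070-18174=56896; balance=2089034-56896=2032138
20. interest=⌊2032138·87/10000⌋=17679; principal=75070-17679=57391; balance=2032138-57391=1974747
21. interest=⌊1974747·87/10000⌋=17180; principal=75070-17180=57890; balance=1974747-57890=1916857
22. interest=⌊1916857·87/10000⌋=16676; principal=75070-16676=58394; balance=1916857-58394=1858463
23. interest=⌊1858463·87/10000⌋=16168; principal=75070-16168=58902; balance=1858463-58902=1799561
24. interest=⌊1799561·87/10000⌋=15656; principal=75070-15656=59414; balance=1799561-59414=1740147
25. interest=⌊1740147·87/10000⌋=15139; principal=75070-15139=59931; balance=1740147-59931=1680216
26. interest=⌊1680216·87/10000⌋=14617; principal=75070-14617=60453; balance=1680216-60453=1619763
27. interest=⌊1619763·87/10000⌋=14091; principal=75070-14091=60979; balance=1619763-60979=1558784
28. interest=⌊1558784·87/10000⌋=13561; principal=75070-13561=61509; balance=1558784-61509=1497275
29. interest=⌊1497275·87/10000⌋=13026; principal=75070-13026=62044; balance=1497275-62044=1435231
30. interest=⌊1435231·87/10000⌋=12486; principal=75070-12486=62584; balance=1435231-62584=1372647
31. interest=⌊1372647·87/10000⌋=11942; principal=75070-11942=63128; balance=1372647-63128=1309519
32. interest=⌊1309519·87/10000⌋=11392; principal=75070-11392=63678; balance=1309519-63678=1245841
33. interest=⌊1245841·87/10000⌋=10838; principal=75070-10838=64232; balance=1245841-64232=1181609
34. interest=⌊1181609·87/10000⌋=10279; principal=75070-10279=64791; balance=1181609-64791=1116818
35. interest=⌊1116818·87/10000⌋=9716; principal=75070-9716=65354; balance=1116818-65354=1051464
36. interest=⌊1051464·87/10000⌋=9147; principal=75070-9147=65923; balance=1051464-65923=985541
37. interest=⌊985541·87/10000⌋=8574; principal=75070-8574=66496; balance=985541-66496=919045
38. interest=⌊919045·87/10000⌋=7995; principal=75070-7995=67075; balance=919045-67075=851970
39. interest=⌊851970·87/10000⌋=7412; principal=75070-7412=67658; balance=851970-67658=784312
40. interest=⌊784312·87/10000⌋=6823; principal=75070-6823=68247; balance=784312-68247=716065
41. interest=⌊716065·87/10000⌋=6229; principal=75070-6229=68841; balance=716065-68841=647224
42. interest=⌊647224·87/10000⌋=5630; principal=75070-5630=69440; balance=647224-69440=577784
43. interest=⌊577784·87/10000⌋=5026; principal=75070-5026=70044; balance=577784-70044=507740
44. interest=⌊507740·87/10000⌋=4417; principal=75070-4417=70653; balance=507740-70653=437087
45. interest=⌊437087·87/10000⌋=3802; principal=75070-3802=71268; balance=437087-71268=365819
46. interest=⌊365819·87/10000⌋=3182; principal=75070-3182=71888; balance=365819-71888=293931
47. interest=⌊293931·87/10000⌋=2557; principal=75070-2557=72513; balance=293931-72513=221418
48. interest=⌊221418·87/10000⌋=1926; principal=75070-1926=73144; balance=221418-73144=148274
49. interest=⌊148274·87/10000⌋=1289; principal=75070-1289=73781; balance=148274-73781=74493
50. interest=⌊74493·87/10000⌋=648; principal=75070-648=74422; balance=74493-74422=71
51. interest=⌊71·87/10000⌋=0; principal=min(75070-0,71)=71; balance=71-71=0

1 26388 48682 2984527
2 25965 49105 2935422
3 25538 49532 2885890
4 25107 49963 2835927
5 24672 50398 2785529
6 24234 50836 2734693
7 23791 51279 2683414
8 23345 51725 2631689
9 22895 52175 2579514
10 22441 52629 2526885
11 21983 53087 2473798
12 21522 53548 2420250
13 21056 54014 2366236
14 20586 54484 2311752
15 20112 54958 2256794
16 19634 55436 2201358
17 19151 55919 2145439
18 18665 56405 2089034
19 18174 56896 2032138
20 17679 57391 1974747
21 17180 57890 1916857
22 16676 58394 1858463
23 16168 58902 1799561
24 15656 59414 1740147
25 15139 59931 1680216
26 14617 60453 1619763
27 14091 60979 1558784
28 13561 61509 1497275
29 13026 62044 1435231
30 12486 62584 1372647
31 11942 63128 1309519
32 11392 63678 1245841
33 10838 64232 1181609
34 10279 64791 1116818
35 9716 65354 1051464
36 9147 65923 985541
37 8574 66496 919045
38 7995 67075 851970
39 7412 67658 784312
40 6823 68247 716065
41 6229 68841 647224
42 5630 69440 577784
43 5026 70044 507740
44 4417 70653 437087
45 3802 71268 365819
46 3182 71888 293931
47 2557 72513 221418
48 1926 73144 148274
49 1289 73781 74493
50 648 74422 71
51 0 71 0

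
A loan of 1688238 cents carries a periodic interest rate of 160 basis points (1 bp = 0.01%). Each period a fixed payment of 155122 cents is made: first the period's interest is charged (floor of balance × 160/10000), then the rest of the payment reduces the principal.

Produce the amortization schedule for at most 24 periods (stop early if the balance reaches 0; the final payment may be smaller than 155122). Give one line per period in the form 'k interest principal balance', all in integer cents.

1 27011 128111 1560127
2 24962 130160 1429967
3 22879 132243 1297724
4 20763 134359 1163365
5 18613 136509 1026856
6 16429 138693 888163
7 14210 140912 747251
8 11956 143166 604085
9 9665 145457 458628
10 7338 147784 310844
11 4973 150149 160695
12 2571 152551 8144
13 130 8144 0

1. interest=⌊1688238·160/10000⌋=27011; principal=155122-27011=128111; balance=1688238-128111=1560127
2. interest=⌊1560127·160/10000⌋=24962; principal=155122-24962=130160; balance=1560127-130160=1429967
3. interest=⌊1429967·160/10000⌋=22879; principal=155122-22879=132243; balance=1429967-132243=1297724
4. interest=⌊1297724·160/10000⌋=20763; principal=155122-20763=134359; balance=1297724-134359=1163365
5. interest=⌊1163365·160/10000⌋=18613; principal=155122-18613=136509; balance=1163365-136509=1026856
6. interest=⌊1026856·160/10000⌋=16429; principal=155122-16429=138693; balance=1026856-138693=888163
7. interest=⌊888163·160/10000⌋=14210; principal=155122-14210=140912; balance=888163-140912=747251
8. interest=⌊747251·160/10000⌋=11956; principal=155122-11956=143166; balance=747251-143166=604085
9. interest=⌊604085·160/10000⌋=9665; principal=155122-9665=145457; balance=604085-145457=458628
10. interest=⌊458628·160/10000⌋=7338; principal=155122-7338=147784; balance=458628-147784=310844
11. interest=⌊310844·160/10000⌋=4973; principal=155122-4973=150149; balance=310844-150149=160695
12. interest=⌊160695·160/10000⌋=2571; principal=155122-2571=152551; balance=160695-152551=8144
13. interest=⌊8144·160/10000⌋=130; principal=min(155122-130,8144)=8144; balance=8144-8144=0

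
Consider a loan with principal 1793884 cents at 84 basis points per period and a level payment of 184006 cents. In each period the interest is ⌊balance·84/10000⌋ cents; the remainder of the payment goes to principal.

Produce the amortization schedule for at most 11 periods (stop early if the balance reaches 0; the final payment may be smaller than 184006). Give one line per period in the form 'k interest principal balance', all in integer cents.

1 15068 168938 1624946
2 13649 170357 1454589
3 12218 171788 1282801
4 10775 173231 1109570
5 9320 174686 934884
6 7853 176153 758731
7 6373 177633 581098
8 4881 179125 401973
9 3376 180630 221343
10 1859 182147 39196
11 329 39196 0

1. interest=⌊1793884·84/10000⌋=15068; principal=184006-15068=168938; balance=1793884-168938=1624946
2. interest=⌊1624946·84/10000⌋=13649; principal=184006-13649=170357; balance=1624946-170357=1454589
3. interest=⌊1454589·84/10000⌋=12218; principal=184006-12218=171788; balance=1454589-171788=1282801
4. interest=⌊1282801·84/10000⌋=10775; principal=184006-10775=173231; balance=1282801-173231=1109570
5. interest=⌊1109570·84/10000⌋=9320; principal=184006-9320=174686; balance=1109570-174686=934884
6. interest=⌊934884·84/10000⌋=7853; principal=184006-7853=176153; balance=934884-176153=758731
7. interest=⌊758731·84/10000⌋=6373; principal=184006-6373=177633; balance=758731-177633=581098
8. interest=⌊581098·84/10000⌋=4881; principal=184006-4881=179125; balance=581098-179125=401973
9. interest=⌊401973·84/10000⌋=3376; principal=184006-3376=180630; balance=401973-180630=221343
10. interest=⌊221343·84/10000⌋=1859; principal=184006-1859=182147; balance=221343-182147=39196
11. interest=⌊39196·84/10000⌋=329; principal=min(184006-329,39196)=39196; balance=39196-39196=0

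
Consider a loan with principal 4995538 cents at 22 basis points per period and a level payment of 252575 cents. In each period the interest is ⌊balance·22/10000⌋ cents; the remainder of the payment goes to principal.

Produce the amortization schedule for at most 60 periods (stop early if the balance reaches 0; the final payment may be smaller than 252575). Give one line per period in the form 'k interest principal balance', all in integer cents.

1 10990 241585 4753953
2 10458 242117 4511836
3 9926 242649 4269187
4 9392 243183 4026004
5 8857 243718 3782286
6 8321 244254 3538032
7 7783 244792 3293240
8 7245 245330 3047910
9 6705 245870 2802040
10 6164 246411 2555629
11 5622 246953 2308676
12 5079 247496 2061180
13 4534 248041 1813139
14 3988 248587 1564552
15 3442 249133 1315419
16 2893 249682 1065737
17 2344 250231 815506
18 1794 250781 564725
19 1242 251333 313392
20 689 251886 61506
21 135 61506 0

1. interest=⌊4995538·22/10000⌋=10990; principal=252575-10990=241585; balance=4995538-241585=4753953
2. interest=⌊4753953·22/10000⌋=10458; principal=252575-10458=242117; balance=4753953-242117=4511836
3. interest=⌊4511836·22/10000⌋=9926; principal=252575-9926=242649; balance=4511836-242649=4269187
4. interest=⌊4269187·22/10000⌋=9392; principal=252575-9392=243183; balance=4269187-243183=4026004
5. interest=⌊4026004·22/10000⌋=8857; principal=252575-8857=243718; balance=4026004-243718=3782286
6. interest=⌊3782286·22/10000⌋=8321; principal=252575-8321=244254; balance=3782286-244254=3538032
7. interest=⌊3538032·22/10000⌋=7783; principal=252575-7783=244792; balance=3538032-244792=3293240
8. interest=⌊3293240·22/10000⌋=7245; principal=252575-7245=245330; balance=3293240-245330=3047910
9. interest=⌊3047910·22/10000⌋=6705; principal=252575-6705=245870; balance=3047910-245870=2802040
10. interest=⌊2802040·22/10000⌋=6164; principal=252575-6164=246411; balance=2802040-246411=2555629
11. interest=⌊2555629·22/10000⌋=5622; principal=252575-5622=246953; balance=2555629-246953=2308676
12. interest=⌊2308676·22/10000⌋=5079; principal=252575-5079=247496; balance=2308676-247496=2061180
13. interest=⌊2061180·22/10000⌋=4534; principal=252575-4534=248041; balance=2061180-248041=1813139
14. interest=⌊1813139·22/10000⌋=3988; principal=252575-3988=248587; balance=1813139-248587=1564552
15. interest=⌊1564552·22/10000⌋=3442; principal=252575-3442=249133; balance=1564552-249133=1315419
16. interest=⌊1315419·22/10000⌋=2893; principal=252575-2893=249682; balance=1315419-249682=1065737
17. interest=⌊1065737·22/10000⌋=2344; principal=252575-2344=250231; balance=1065737-250231=815506
18. interest=⌊815506·22/10000⌋=1794; principal=252575-1794=250781; balance=815506-250781=564725
19. interest=⌊564725·22/10000⌋=1242; principal=252575-1242=251333; balance=564725-251333=313392
20. interest=⌊313392·22/10000⌋=689; principal=252575-689=251886; balance=313392-251886=61506
21. interest=⌊61506·22/10000⌋=135; principal=min(252575-135,61506)=61506; balance=61506-61506=0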